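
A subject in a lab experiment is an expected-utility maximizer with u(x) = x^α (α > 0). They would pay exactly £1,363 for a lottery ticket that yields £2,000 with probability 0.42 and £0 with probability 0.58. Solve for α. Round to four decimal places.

Since u(0) = 0, the lottery's EU is 0.42·2000^α.
Setting u(1363) equal to that: 1363^α = 0.42·2000^α ⇒ (1363/2000)^α = 0.42.
Taking logs: α·ln(1363/2000) = ln(0.42), so α = -0.8675006 / -0.3834590 ≈ 2.2623.

α ≈ 2.2623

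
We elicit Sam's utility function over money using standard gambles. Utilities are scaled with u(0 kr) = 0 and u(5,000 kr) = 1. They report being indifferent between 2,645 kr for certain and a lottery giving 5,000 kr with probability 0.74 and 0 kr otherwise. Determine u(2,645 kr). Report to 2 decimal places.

0.74

By the standard-gamble method, u(2,645 kr) is just the indifference probability on the best outcome: 0.74.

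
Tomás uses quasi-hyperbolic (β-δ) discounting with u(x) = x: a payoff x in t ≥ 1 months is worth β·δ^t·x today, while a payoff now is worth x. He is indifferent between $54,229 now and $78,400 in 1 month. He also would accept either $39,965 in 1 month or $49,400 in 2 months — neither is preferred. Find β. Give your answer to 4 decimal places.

From the later pair, β·δ^1·39965 = β·δ^2·49400; dividing through, δ = 39965/49400 = 0.80901.
Substituting δ into 54229 = β·δ·78400: β = 54229/(63426.235) ≈ 0.8550.

β ≈ 0.8550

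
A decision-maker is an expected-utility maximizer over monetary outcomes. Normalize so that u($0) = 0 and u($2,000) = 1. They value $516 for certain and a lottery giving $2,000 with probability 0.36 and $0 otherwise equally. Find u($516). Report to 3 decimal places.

0.360

The indifference gives u($516) = 0.36·u($2,000) + 0.64·u($0) = 0.36·1 + 0.64·0 = 0.36.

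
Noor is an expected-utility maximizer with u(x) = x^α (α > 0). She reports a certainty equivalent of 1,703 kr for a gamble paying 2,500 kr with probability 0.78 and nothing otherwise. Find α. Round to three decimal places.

Since u(0) = 0, the lottery's EU is 0.78·2500^α.
Equating: 1703^α = 0.78·2500^α, i.e. 0.6812^α = 0.78.
Taking logs: α·ln(1703/2500) = ln(0.78), so α = -0.248461 / -0.383899 ≈ 0.647.

α ≈ 0.647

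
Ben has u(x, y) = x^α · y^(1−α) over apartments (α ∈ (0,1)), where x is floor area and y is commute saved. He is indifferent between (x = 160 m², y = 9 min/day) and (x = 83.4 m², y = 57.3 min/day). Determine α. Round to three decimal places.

Set the two utilities equal: 160^α·9^(1−α) = 83.4^α·57.3^(1−α).
Taking logs: α·ln 160 + (1−α)·ln 9 = α·ln 83.4 + (1−α)·ln 57.3, i.e. α·0.651526 = (1−α)·1.851076.
So α/(1−α) = (1.851076)/(0.651526) = 2.841139, and α = 2.841139/3.841139 ≈ 0.740.

α ≈ 0.740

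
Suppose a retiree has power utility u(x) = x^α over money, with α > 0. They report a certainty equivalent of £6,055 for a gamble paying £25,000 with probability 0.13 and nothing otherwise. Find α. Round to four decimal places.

Since u(0) = 0, the lottery's EU is 0.13·25000^α.
Equating: 6055^α = 0.13·25000^α, i.e. 0.2422^α = 0.13.
α = ln(0.13) / ln(6055/25000) = -2.0402208/-1.4179914 ≈ 1.4388.

α ≈ 1.4388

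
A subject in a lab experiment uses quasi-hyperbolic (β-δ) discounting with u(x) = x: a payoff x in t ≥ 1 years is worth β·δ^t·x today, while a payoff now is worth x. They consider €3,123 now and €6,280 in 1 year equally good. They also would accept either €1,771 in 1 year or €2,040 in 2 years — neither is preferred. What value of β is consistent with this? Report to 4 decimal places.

From the later pair, β·δ^1·1771 = β·δ^2·2040; dividing through, δ = 1771/2040 = 0.86814.
The first indifference: 3123 = β·δ·6280, so β = 3123/(δ·6280) = 3123/(0.86814·6280) ≈ 0.5728.

β ≈ 0.5728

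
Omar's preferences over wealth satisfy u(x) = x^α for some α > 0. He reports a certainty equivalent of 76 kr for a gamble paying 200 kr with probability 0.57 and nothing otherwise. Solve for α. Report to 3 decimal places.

EU(lottery) = 0.57·200^α + 0.43·0 = 0.57·200^α.
Equating: 76^α = 0.57·200^α, i.e. 0.3800^α = 0.57.
Take logs: α = ln 0.57 / ln(76/200) ≈ 0.58095.

α ≈ 0.581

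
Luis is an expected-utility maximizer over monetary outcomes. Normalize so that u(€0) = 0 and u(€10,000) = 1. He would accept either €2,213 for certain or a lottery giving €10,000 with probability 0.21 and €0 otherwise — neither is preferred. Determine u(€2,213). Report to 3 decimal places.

0.210

u(€2,213) equals the lottery's expected utility: 0.21·1 + 0.79·0 = 0.21.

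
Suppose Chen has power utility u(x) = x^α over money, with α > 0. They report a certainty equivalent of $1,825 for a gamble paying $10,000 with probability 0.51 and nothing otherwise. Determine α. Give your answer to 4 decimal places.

Since u(0) = 0, the lottery's EU is 0.51·10000^α.
Equating: 1825^α = 0.51·10000^α, i.e. 0.1825^α = 0.51.
Taking logs: α·ln(1825/10000) = ln(0.51), so α = -0.6733446 / -1.7010051 ≈ 0.3959.

α ≈ 0.3959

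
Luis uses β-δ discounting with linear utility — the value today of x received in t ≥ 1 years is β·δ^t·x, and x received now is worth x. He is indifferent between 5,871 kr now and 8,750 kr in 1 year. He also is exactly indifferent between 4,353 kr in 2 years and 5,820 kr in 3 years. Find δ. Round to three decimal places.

δ ≈ 0.748

From the later pair, β·δ^2·4353 = β·δ^3·5820; dividing through, δ = 4353/5820 = 0.74794.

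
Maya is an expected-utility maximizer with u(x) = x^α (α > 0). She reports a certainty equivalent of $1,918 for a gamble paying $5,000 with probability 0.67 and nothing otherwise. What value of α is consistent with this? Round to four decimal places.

α ≈ 0.4180

EU(lottery) = 0.67·5000^α + 0.33·0 = 0.67·5000^α.
Setting u(1918) equal to that: 1918^α = 0.67·5000^α ⇒ (1918/5000)^α = 0.67.
Taking logs: α·ln(1918/5000) = ln(0.67), so α = -0.4004776 / -0.9581549 ≈ 0.4180.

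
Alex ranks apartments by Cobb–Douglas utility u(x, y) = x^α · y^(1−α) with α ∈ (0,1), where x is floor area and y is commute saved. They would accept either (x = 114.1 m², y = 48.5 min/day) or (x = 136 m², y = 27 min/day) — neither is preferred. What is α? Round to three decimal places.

Indifference: 114.1^α · 48.5^(1−α) = 136^α · 27^(1−α).
Rearrange to (114.1/136)^α = (27/48.5)^(1−α) and take logs: α·-0.175580 = (1−α)·-0.585727.
So α/(1−α) = (-0.585727)/(-0.175580) = 3.335955, and α = 3.335955/4.335955 ≈ 0.769.

α ≈ 0.769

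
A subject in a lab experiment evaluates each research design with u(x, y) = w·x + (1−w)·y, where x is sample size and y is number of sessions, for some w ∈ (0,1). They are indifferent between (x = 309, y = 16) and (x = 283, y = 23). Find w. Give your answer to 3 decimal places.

w = 0.212

u(309,16) = u(283,23) means w·309 + (1−w)·16 = w·283 + (1−w)·23.
Collecting terms: w·26 = (1−w)·7.
So w/(1−w) = 7/26 = 0.2692, giving w = 7/(26+7) = 0.212.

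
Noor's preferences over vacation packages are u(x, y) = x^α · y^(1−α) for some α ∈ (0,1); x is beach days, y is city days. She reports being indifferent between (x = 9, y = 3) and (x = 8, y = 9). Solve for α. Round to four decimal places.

α ≈ 0.9032

Indifference: 9^α · 3^(1−α) = 8^α · 9^(1−α).
(9/8)^α = (9/3)^(1−α); take logs: α·ln(9/8) = (1−α)·ln(9/3), i.e. α·0.1177830 = (1−α)·1.0986123.
With A = 0.1177830 and B = 1.0986123: α·A = (1−α)·B, so α = B/(A+B) = 1.0986123/1.2163953 ≈ 0.9032.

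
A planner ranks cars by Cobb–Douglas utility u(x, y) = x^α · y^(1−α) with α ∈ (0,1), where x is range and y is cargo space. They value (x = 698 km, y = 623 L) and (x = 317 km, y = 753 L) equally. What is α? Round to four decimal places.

α ≈ 0.1936

Set the two utilities equal: 698^α·623^(1−α) = 317^α·753^(1−α).
Rearrange to (698/317)^α = (753/623)^(1−α) and take logs: α·0.7893173 = (1−α)·0.1895187.
So α/(1−α) = (0.1895187)/(0.7893173) = 0.2401046, and α = 0.2401046/1.2401046 ≈ 0.1936.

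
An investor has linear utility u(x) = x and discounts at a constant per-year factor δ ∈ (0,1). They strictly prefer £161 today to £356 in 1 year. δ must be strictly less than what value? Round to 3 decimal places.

δ < 0.452

The preference means 161 > δ·356.
So δ < 161/356 = 0.45225.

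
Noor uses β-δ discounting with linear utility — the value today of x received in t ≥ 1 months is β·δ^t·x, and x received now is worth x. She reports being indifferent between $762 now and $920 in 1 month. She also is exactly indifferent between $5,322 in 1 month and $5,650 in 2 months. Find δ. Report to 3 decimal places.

Both payoffs in the second observation are in the future, so β drops out: δ^1·5322 = δ^2·5650 ⇒ δ = 5322/5650 = 0.94195.

δ ≈ 0.942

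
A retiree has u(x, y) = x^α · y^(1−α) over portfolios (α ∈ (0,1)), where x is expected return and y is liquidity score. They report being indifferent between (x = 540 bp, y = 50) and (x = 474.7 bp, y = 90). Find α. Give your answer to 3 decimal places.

Indifference: 540^α · 50^(1−α) = 474.7^α · 90^(1−α).
Rearrange to (540/474.7)^α = (90/50)^(1−α) and take logs: α·0.128886 = (1−α)·0.587787.
So α/(1−α) = (0.587787)/(0.128886) = 4.560519, and α = 4.560519/5.560519 ≈ 0.820.

α ≈ 0.820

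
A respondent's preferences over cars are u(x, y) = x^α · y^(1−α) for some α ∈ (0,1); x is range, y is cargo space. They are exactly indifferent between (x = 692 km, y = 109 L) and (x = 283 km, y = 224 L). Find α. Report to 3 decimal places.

The Cobb–Douglas utilities coincide, so 692^α·109^(1−α) = 283^α·224^(1−α).
Rearrange to (692/283)^α = (224/109)^(1−α) and take logs: α·0.894139 = (1−α)·0.720298.
So α/(1−α) = (0.720298)/(0.894139) = 0.805577, and α = 0.805577/1.805577 ≈ 0.446.

α ≈ 0.446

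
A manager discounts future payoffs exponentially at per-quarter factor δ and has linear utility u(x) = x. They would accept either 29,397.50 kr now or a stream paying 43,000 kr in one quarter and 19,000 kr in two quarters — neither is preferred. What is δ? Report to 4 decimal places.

Present value of the stream is 43000·δ + 19000·δ². Indifference gives 43000δ + 19000δ² = 29397.50.
Rearranged: 19000δ² + 43000δ − 29397.50 = 0.
δ = (−43000 + √(43000² + 4·19000·29397.50)) / (2·19000) = (−43000 + √4083210000.00) / 38000 ≈ 0.5500.

δ ≈ 0.5500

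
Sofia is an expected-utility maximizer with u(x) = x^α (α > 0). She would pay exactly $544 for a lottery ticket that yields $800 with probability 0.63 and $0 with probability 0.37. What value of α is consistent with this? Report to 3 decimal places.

Since u(0) = 0, the lottery's EU is 0.63·800^α.
Setting u(544) equal to that: 544^α = 0.63·800^α ⇒ (544/800)^α = 0.63.
Take logs: α = ln 0.63 / ln(544/800) ≈ 1.19803.

α ≈ 1.198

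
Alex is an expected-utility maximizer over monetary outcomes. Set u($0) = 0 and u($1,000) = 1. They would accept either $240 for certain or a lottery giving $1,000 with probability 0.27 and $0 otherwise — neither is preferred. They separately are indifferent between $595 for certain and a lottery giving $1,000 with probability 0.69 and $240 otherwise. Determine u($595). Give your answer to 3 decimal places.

0.774

The first gamble pins u($240): it must equal 0.27·1 + 0.73·0 = 0.27.
Chaining: u($595) = 0.69·1.00 + 0.31·0.27 = 0.7737.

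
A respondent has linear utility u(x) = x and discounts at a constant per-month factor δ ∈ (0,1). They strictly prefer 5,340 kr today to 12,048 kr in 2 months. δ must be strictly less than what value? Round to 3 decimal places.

δ < 0.666

Under u(x) = x this choice says 5340 > δ^2·12048.
So δ^2 < 5340/12048 = 0.44323; taking the square root of both positive sides preserves the inequality.
δ < (5340/12048)^(1/2) ≈ 0.666.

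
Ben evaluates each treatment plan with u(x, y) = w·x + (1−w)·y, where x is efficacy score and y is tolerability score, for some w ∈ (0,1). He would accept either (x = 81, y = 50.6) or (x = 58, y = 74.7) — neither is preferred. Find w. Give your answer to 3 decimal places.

w = 0.512

Equating utilities: w·81 + (1−w)·50.6 = w·58 + (1−w)·74.7.
Collecting terms: w·23 = (1−w)·24.1.
So w/(1−w) = 24.1/23 = 1.0478, giving w = 24.1/(23+24.1) = 0.512.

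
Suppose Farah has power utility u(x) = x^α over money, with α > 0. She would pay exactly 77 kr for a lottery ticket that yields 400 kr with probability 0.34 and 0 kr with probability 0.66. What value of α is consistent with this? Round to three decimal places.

α ≈ 0.655

Since u(0) = 0, the lottery's EU is 0.34·400^α.
Indifference: 77^α = 0.34·400^α, so (77/400)^α = 0.34.
Taking logs: α·ln(77/400) = ln(0.34), so α = -1.078810 / -1.647659 ≈ 0.655.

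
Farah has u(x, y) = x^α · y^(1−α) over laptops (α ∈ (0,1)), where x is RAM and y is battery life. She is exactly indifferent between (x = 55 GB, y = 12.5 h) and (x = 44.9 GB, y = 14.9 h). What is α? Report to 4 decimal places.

α ≈ 0.4640

The Cobb–Douglas utilities coincide, so 55^α·12.5^(1−α) = 44.9^α·14.9^(1−α).
Taking logs: α·ln 55 + (1−α)·ln 12.5 = α·ln 44.9 + (1−α)·ln 14.9, i.e. α·0.2028954 = (1−α)·0.1756326.
Thus α·(0.3785280) = 0.1756326, so α = 0.1756326/0.3785280 ≈ 0.4640.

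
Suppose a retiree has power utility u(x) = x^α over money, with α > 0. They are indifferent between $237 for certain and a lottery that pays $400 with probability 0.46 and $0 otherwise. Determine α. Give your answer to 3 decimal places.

α ≈ 1.484

The lottery's expected utility is 0.46·u(400) + 0.54·u(0) = 0.46·400^α (since u(0) = 0 for α > 0).
Equating: 237^α = 0.46·400^α, i.e. 0.5925^α = 0.46.
Take logs: α = ln 0.46 / ln(237/400) ≈ 1.48361.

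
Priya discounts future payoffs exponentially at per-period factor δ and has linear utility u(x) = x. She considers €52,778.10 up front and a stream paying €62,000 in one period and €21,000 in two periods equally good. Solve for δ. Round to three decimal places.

Present value of the stream is 62000·δ + 21000·δ². Indifference gives 62000δ + 21000δ² = 52778.10.
Rearranged: 21000δ² + 62000δ − 52778.10 = 0.
δ = (−62000 + √(62000² + 4·21000·52778.10)) / (2·21000) = (−62000 + √8277360400.00) / 42000 ≈ 0.690.

δ ≈ 0.690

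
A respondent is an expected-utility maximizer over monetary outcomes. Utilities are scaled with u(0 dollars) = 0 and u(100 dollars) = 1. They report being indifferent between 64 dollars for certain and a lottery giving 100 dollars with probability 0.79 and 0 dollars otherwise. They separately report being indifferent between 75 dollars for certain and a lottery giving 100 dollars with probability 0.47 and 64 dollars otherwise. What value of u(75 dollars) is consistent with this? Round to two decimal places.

0.89

From the first indifference, u(64 dollars) = 0.79·u(100 dollars) + 0.21·u(0 dollars) = 0.79·1 + 0.21·0 = 0.79.
The second indifference gives u(75 dollars) = 0.47·u(100 dollars) + 0.53·u(64 dollars) = 0.47·1.00 + 0.53·0.79 = 0.8887.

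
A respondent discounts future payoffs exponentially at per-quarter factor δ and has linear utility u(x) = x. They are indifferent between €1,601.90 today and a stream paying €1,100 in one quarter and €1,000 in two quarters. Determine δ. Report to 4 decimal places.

The stream is worth 1100δ + 1000δ² today, so 1100δ + 1000δ² = 1601.90.
Rearranged: 1000δ² + 1100δ − 1601.90 = 0.
The positive root is δ = [−1100 + √(1100² + 4·1000·1601.90)] / (2·1000) = (−1100 + 2760.000)/2000 ≈ 0.8300.

δ ≈ 0.8300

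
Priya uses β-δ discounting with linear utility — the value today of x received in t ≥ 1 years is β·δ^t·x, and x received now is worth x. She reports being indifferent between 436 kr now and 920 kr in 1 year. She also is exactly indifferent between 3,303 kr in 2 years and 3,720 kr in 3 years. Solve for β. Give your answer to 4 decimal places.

From the later pair, β·δ^2·3303 = β·δ^3·3720; dividing through, δ = 3303/3720 = 0.88790.
Substituting δ into 436 = β·δ·920: β = 436/(816.871) ≈ 0.5337.

β ≈ 0.5337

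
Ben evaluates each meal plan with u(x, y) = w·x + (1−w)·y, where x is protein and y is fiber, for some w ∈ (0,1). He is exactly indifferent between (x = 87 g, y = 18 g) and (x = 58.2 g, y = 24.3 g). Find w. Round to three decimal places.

u(87,18) = u(58.2,24.3) means w·87 + (1−w)·18 = w·58.2 + (1−w)·24.3.
Rearranging, 28.8·w − 6.3·(1−w) = 0.
The marginal rate of substitution is 6.3/28.8, so w = 6.3/(28.8+6.3) = 0.179.

w = 0.179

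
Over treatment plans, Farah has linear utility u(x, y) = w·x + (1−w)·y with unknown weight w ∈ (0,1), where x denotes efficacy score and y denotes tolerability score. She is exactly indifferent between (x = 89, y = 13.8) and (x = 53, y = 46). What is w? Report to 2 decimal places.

w = 0.47

Indifference: w·89 + (1−w)·13.8 = w·53 + (1−w)·46.
Rearranging, 36·w − 32.2·(1−w) = 0.
The marginal rate of substitution is 32.2/36, so w = 32.2/(36+32.2) = 0.47.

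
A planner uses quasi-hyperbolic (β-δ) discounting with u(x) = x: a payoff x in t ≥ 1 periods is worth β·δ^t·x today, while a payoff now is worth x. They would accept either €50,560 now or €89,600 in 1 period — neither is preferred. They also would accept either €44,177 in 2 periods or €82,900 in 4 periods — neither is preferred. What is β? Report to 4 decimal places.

β ≈ 0.7730

Both payoffs in the second observation are in the future, so β drops out: δ^2·44177 = δ^4·82900 ⇒ δ^2 = 44177/82900 = 0.53290, so δ = 0.73000.
Substituting δ into 50560 = β·δ·89600: β = 50560/(65407.696) ≈ 0.7730.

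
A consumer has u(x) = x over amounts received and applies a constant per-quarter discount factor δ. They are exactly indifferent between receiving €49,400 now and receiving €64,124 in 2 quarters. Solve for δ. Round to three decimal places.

δ ≈ 0.878

The payoff in 2 quarters is discounted by δ^2, so u(49400) = δ^2·u(64124) and δ^2 = u(49400)/u(64124).
With u(x) = x: δ^2 = 49400/64124 = 0.77038.
Taking the square root: δ = 0.77038^(1/2) ≈ 0.878.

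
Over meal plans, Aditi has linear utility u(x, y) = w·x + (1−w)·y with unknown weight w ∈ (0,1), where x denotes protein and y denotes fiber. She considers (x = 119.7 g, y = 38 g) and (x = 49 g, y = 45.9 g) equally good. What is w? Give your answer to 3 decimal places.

Indifference: w·119.7 + (1−w)·38 = w·49 + (1−w)·45.9.
Collecting terms: w·70.7 = (1−w)·7.9.
Hence w = 7.9/(70.7+7.9) = 7.9/78.6 = 0.101.

w = 0.101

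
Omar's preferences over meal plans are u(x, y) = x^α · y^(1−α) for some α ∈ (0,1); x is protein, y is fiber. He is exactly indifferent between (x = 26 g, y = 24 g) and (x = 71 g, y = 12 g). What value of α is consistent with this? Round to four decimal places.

α ≈ 0.4083

The Cobb–Douglas utilities coincide, so 26^α·24^(1−α) = 71^α·12^(1−α).
(26/71)^α = (12/24)^(1−α); take logs: α·ln(26/71) = (1−α)·ln(12/24), i.e. α·-1.0045833 = (1−α)·-0.6931472.
Thus α·(-1.6977305) = -0.6931472, so α = -0.6931472/-1.6977305 ≈ 0.4083.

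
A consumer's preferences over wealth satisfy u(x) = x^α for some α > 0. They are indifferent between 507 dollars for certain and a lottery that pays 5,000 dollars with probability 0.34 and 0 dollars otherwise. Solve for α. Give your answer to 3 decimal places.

Since u(0) = 0, the lottery's EU is 0.34·5000^α.
Indifference: 507^α = 0.34·5000^α, so (507/5000)^α = 0.34.
Take logs: α = ln 0.34 / ln(507/5000) ≈ 0.47137.

α ≈ 0.471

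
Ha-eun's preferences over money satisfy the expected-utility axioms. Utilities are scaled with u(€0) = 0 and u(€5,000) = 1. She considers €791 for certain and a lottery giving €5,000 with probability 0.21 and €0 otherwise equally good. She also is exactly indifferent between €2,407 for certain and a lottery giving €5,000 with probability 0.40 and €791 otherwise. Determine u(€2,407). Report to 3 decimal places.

First, u(€791) = 0.21·u(€5,000) + 0.79·u(€0) = 0.21.
Chaining: u(€2,407) = 0.40·1.00 + 0.60·0.21 = 0.5260.

0.526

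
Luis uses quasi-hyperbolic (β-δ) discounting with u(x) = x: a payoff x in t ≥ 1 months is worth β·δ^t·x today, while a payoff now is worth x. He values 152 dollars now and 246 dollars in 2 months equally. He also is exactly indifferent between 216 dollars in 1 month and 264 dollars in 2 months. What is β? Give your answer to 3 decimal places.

β ≈ 0.923

From the later pair, β·δ^1·216 = β·δ^2·264; dividing through, δ = 216/264 = 0.81818.
Now use the now-vs-future pair: 152 = β·δ^2·246 gives β = 152/(0.66942·246) ≈ 0.923.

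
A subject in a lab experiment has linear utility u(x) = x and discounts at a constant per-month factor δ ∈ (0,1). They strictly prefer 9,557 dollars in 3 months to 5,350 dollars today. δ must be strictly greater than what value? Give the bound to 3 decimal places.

Under u(x) = x this choice says 5350 < δ^3·9557.
Dividing by 9557: δ^3 > 0.55980. Both sides are positive, so the cube root keeps the direction.
δ > 0.55980^(1/3) = 0.824.

δ > 0.824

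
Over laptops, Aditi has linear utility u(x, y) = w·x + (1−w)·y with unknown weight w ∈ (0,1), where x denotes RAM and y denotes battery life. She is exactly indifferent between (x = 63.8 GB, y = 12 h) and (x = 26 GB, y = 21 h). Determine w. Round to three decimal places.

Equating utilities: w·63.8 + (1−w)·12 = w·26 + (1−w)·21.
w·(63.8−26) = (1−w)·(21−12), i.e. w·37.8 = (1−w)·9.
So w/(1−w) = 9/37.8 = 0.2381, giving w = 9/(37.8+9) = 0.192.

w = 0.192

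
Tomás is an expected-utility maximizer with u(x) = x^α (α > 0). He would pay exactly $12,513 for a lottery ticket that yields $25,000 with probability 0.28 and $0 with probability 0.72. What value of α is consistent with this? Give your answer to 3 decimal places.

α ≈ 1.839

Since u(0) = 0, the lottery's EU is 0.28·25000^α.
Setting u(12513) equal to that: 12513^α = 0.28·25000^α ⇒ (12513/25000)^α = 0.28.
Taking logs: α·ln(12513/25000) = ln(0.28), so α = -1.272966 / -0.692108 ≈ 1.839.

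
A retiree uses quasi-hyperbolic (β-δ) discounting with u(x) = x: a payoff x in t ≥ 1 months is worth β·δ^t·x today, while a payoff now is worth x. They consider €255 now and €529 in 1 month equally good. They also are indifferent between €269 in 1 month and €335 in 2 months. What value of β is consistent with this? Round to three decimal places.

From the later pair, β·δ^1·269 = β·δ^2·335; dividing through, δ = 269/335 = 0.80299.
Now use the now-vs-future pair: 255 = β·δ·529 gives β = 255/(0.80299·529) ≈ 0.600.

β ≈ 0.600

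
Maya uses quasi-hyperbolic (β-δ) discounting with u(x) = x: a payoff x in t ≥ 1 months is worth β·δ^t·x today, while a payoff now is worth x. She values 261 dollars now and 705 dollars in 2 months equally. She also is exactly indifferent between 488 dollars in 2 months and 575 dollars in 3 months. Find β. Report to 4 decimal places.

β ≈ 0.5140

The second indifference involves only future payoffs, so β cancels: β·δ^2·488 = β·δ^3·575, giving δ = 488/575 = 0.84870.
Now use the now-vs-future pair: 261 = β·δ^2·705 gives β = 261/(0.72028·705) ≈ 0.5140.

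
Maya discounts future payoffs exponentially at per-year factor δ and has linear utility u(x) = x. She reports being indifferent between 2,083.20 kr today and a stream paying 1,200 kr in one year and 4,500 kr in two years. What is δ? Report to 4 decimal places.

δ ≈ 0.5600

Equating present values: 2083.20 = 1200δ + 4500δ².
That is, 4500δ² + 1200δ − 2083.20 = 0, a quadratic in δ.
The positive root is δ = [−1200 + √(1200² + 4·4500·2083.20)] / (2·4500) = (−1200 + 6240.000)/9000 ≈ 0.5600.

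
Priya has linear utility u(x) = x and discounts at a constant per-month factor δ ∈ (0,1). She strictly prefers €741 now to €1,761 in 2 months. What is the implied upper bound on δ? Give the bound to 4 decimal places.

Comparing present values: 741 > δ^2·1761.
So δ^2 < 741/1761 = 0.42078; taking the square root of both positive sides preserves the inequality.
δ < 0.42078^(1/2) = 0.6487.

δ < 0.6487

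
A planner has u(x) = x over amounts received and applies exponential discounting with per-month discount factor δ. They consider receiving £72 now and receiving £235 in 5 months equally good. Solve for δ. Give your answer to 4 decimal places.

δ ≈ 0.7893

Equating discounted utilities: u(72) = δ^5·u(235) ⇒ δ^5 = u(72)/u(235).
With u(x) = x: δ^5 = 72/235 = 0.30638.
Taking the 5th root: δ = 0.30638^(1/5) ≈ 0.7893.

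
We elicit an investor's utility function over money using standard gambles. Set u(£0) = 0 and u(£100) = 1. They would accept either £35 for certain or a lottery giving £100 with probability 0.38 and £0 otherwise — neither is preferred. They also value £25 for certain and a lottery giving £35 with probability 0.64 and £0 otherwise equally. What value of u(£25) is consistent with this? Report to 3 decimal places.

First, u(£35) = 0.38·u(£100) + 0.62·u(£0) = 0.38.
Chaining: u(£25) = 0.64·0.38 + 0.36·0.00 = 0.2432.

0.243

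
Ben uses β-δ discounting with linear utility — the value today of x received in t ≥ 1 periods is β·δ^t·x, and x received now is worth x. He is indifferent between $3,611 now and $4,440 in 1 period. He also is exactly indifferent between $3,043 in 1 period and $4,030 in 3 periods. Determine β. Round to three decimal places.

From the later pair, β·δ^1·3043 = β·δ^3·4030; dividing through, δ^2 = 3043/4030 = 0.75509, so δ = 0.86896.
Substituting δ into 3611 = β·δ·4440: β = 3611/(3858.171) ≈ 0.936.

β ≈ 0.936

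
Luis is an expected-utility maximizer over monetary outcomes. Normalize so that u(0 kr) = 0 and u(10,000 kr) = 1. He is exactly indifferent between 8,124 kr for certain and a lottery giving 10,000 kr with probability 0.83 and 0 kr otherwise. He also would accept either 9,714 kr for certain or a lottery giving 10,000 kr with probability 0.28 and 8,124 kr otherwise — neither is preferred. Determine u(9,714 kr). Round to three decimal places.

0.878

From the first indifference, u(8,124 kr) = 0.83·u(10,000 kr) + 0.17·u(0 kr) = 0.83·1 + 0.17·0 = 0.83.
The second indifference gives u(9,714 kr) = 0.28·u(10,000 kr) + 0.72·u(8,124 kr) = 0.28·1.00 + 0.72·0.83 = 0.8776.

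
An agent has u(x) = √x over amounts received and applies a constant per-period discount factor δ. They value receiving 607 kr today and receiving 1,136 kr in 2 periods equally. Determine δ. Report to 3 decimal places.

The payoff in 2 periods is discounted by δ^2, so u(607) = δ^2·u(1136) and δ^2 = u(607)/u(1136).
Since u(x) = √x, δ^2 = √(607/1136) = 0.73098.
Taking the square root: δ = 0.73098^(1/2) ≈ 0.855.

δ ≈ 0.855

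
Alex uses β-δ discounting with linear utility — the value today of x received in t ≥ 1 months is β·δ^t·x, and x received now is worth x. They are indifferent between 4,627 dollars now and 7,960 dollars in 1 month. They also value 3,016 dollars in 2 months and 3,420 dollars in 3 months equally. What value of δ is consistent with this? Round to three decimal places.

From the later pair, β·δ^2·3016 = β·δ^3·3420; dividing through, δ = 3016/3420 = 0.88187.

δ ≈ 0.882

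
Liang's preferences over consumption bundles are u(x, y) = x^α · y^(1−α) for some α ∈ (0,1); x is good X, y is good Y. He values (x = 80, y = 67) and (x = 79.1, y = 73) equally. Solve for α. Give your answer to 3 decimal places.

The Cobb–Douglas utilities coincide, so 80^α·67^(1−α) = 79.1^α·73^(1−α).
Taking logs: α·ln 80 + (1−α)·ln 67 = α·ln 79.1 + (1−α)·ln 73, i.e. α·0.011314 = (1−α)·0.085767.
With A = 0.011314 and B = 0.085767: α·A = (1−α)·B, so α = B/(A+B) = 0.085767/0.097081 ≈ 0.883.

α ≈ 0.883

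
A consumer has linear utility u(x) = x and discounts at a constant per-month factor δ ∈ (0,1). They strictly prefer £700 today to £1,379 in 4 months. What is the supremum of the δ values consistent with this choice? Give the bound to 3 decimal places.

δ < 0.844

The preference means 700 > δ^4·1379.
Dividing by 1379: δ^4 < 0.50761. Both sides are positive, so the 4th root keeps the direction.
δ < (700/1379)^(1/4) ≈ 0.844.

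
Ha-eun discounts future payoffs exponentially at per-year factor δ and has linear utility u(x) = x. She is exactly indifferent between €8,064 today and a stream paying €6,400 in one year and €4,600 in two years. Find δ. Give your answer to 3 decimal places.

δ ≈ 0.800

The stream is worth 6400δ + 4600δ² today, so 6400δ + 4600δ² = 8064.
Rearranged: 4600δ² + 6400δ − 8064 = 0.
The positive root is δ = [−6400 + √(6400² + 4·4600·8064)] / (2·4600) = (−6400 + 13760.000)/9200 ≈ 0.800.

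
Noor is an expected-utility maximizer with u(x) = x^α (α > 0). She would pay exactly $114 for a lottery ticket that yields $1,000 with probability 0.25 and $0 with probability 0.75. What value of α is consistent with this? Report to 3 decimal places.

Since u(0) = 0, the lottery's EU is 0.25·1000^α.
Equating: 114^α = 0.25·1000^α, i.e. 0.1140^α = 0.25.
Take logs: α = ln 0.25 / ln(114/1000) ≈ 0.63839.

α ≈ 0.638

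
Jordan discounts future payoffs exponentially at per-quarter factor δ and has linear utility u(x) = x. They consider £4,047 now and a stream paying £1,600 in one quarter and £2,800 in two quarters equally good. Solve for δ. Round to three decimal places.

δ ≈ 0.950

The stream is worth 1600δ + 2800δ² today, so 1600δ + 2800δ² = 4047.
That is, 2800δ² + 1600δ − 4047 = 0, a quadratic in δ.
δ = (−1600 + √(1600² + 4·2800·4047)) / (2·2800) = (−1600 + √47886400.00) / 5600 ≈ 0.950.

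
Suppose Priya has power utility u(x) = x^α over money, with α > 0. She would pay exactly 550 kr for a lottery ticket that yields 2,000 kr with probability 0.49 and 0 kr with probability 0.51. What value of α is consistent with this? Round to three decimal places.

α ≈ 0.553

Since u(0) = 0, the lottery's EU is 0.49·2000^α.
Indifference: 550^α = 0.49·2000^α, so (550/2000)^α = 0.49.
Taking logs: α·ln(550/2000) = ln(0.49), so α = -0.713350 / -1.290984 ≈ 0.553.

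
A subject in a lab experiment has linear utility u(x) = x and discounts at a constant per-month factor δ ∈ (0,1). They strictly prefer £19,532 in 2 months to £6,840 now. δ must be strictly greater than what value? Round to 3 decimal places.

δ > 0.592

The preference means 6840 < δ^2·19532.
Hence δ^2 > 6840/19532 = 0.35019, and x ↦ x^(1/2) is increasing on (0,∞).
δ > 0.35019^(1/2) = 0.592.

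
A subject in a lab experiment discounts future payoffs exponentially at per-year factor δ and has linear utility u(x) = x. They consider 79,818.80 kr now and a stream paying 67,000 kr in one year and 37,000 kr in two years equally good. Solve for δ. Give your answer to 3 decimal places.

The stream is worth 67000δ + 37000δ² today, so 67000δ + 37000δ² = 79818.80.
That is, 37000δ² + 67000δ − 79818.80 = 0, a quadratic in δ.
By the quadratic formula (taking the positive root), δ = (−67000 + √16302182400.00) / 74000 ≈ 0.820.

δ ≈ 0.820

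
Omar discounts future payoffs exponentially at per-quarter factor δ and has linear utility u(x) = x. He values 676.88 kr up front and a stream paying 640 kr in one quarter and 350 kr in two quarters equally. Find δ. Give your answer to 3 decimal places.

δ ≈ 0.750

The stream is worth 640δ + 350δ² today, so 640δ + 350δ² = 676.88.
Rearranged: 350δ² + 640δ − 676.88 = 0.
The positive root is δ = [−640 + √(640² + 4·350·676.88)] / (2·350) = (−640 + 1165.003)/700 ≈ 0.750.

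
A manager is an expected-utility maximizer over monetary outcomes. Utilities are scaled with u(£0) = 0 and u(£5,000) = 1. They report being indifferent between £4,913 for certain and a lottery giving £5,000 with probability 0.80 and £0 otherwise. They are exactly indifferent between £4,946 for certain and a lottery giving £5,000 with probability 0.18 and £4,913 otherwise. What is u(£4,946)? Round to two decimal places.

From the first indifference, u(£4,913) = 0.80·u(£5,000) + 0.20·u(£0) = 0.80·1 + 0.20·0 = 0.80.
The second indifference gives u(£4,946) = 0.18·u(£5,000) + 0.82·u(£4,913) = 0.18·1.00 + 0.82·0.80 = 0.8360.

0.84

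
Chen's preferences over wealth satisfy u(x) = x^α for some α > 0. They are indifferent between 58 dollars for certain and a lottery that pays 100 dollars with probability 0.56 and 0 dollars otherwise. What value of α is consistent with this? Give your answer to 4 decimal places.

α ≈ 1.0644

Since u(0) = 0, the lottery's EU is 0.56·100^α.
Equating: 58^α = 0.56·100^α, i.e. 0.5800^α = 0.56.
Taking logs: α·ln(58/100) = ln(0.56), so α = -0.5798185 / -0.5447272 ≈ 1.0644.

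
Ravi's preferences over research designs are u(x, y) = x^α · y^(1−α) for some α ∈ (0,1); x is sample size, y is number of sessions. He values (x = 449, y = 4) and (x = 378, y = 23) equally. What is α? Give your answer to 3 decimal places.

α ≈ 0.910

Indifference: 449^α · 4^(1−α) = 378^α · 23^(1−α).
(449/378)^α = (23/4)^(1−α); take logs: α·ln(449/378) = (1−α)·ln(23/4), i.e. α·0.172129 = (1−α)·1.749200.
So α/(1−α) = (1.749200)/(0.172129) = 10.162146, and α = 10.162146/11.162146 ≈ 0.910.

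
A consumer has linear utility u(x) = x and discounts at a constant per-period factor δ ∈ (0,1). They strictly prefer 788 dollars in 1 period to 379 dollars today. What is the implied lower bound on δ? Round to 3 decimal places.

δ > 0.481

Comparing present values: 379 < δ·788.
So δ > 379/788 = 0.48096.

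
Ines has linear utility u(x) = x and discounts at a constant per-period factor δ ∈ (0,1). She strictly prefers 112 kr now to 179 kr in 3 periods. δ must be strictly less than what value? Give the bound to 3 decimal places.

δ < 0.855

Under u(x) = x this choice says 112 > δ^3·179.
Dividing by 179: δ^3 < 0.62570. Both sides are positive, so the cube root keeps the direction.
δ < 0.62570^(1/3) = 0.855.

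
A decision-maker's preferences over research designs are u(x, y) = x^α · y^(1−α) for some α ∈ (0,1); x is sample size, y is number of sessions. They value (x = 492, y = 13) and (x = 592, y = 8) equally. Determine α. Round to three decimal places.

α ≈ 0.724

Set the two utilities equal: 492^α·13^(1−α) = 592^α·8^(1−α).
Taking logs: α·ln 492 + (1−α)·ln 13 = α·ln 592 + (1−α)·ln 8, i.e. α·-0.185028 = (1−α)·-0.485508.
Thus α·(-0.670536) = -0.485508, so α = -0.485508/-0.670536 ≈ 0.724.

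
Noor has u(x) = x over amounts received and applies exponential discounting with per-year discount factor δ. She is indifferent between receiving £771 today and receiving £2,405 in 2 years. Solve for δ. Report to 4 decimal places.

The payoff in 2 years is discounted by δ^2, so u(771) = δ^2·u(2405) and δ^2 = u(771)/u(2405).
With u(x) = x: δ^2 = 771/2405 = 0.32058.
Taking the square root: δ = 0.32058^(1/2) ≈ 0.5662.

δ ≈ 0.5662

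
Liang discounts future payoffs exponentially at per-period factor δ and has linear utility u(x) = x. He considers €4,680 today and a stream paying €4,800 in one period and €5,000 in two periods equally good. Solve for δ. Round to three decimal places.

The stream is worth 4800δ + 5000δ² today, so 4800δ + 5000δ² = 4680.
Rearranged: 5000δ² + 4800δ − 4680 = 0.
The positive root is δ = [−4800 + √(4800² + 4·5000·4680)] / (2·5000) = (−4800 + 10800.000)/10000 ≈ 0.600.

δ ≈ 0.600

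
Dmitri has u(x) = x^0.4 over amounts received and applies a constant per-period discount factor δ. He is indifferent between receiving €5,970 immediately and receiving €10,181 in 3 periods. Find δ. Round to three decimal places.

The payoff in 3 periods is discounted by δ^3, so u(5970) = δ^3·u(10181) and δ^3 = u(5970)/u(10181).
Since u(x) = x^0.4, δ^3 = (5970/10181)^0.4 = 0.58639^0.4 = 0.80774.
Taking the cube root: δ = 0.80774^(1/3) ≈ 0.931.

δ ≈ 0.931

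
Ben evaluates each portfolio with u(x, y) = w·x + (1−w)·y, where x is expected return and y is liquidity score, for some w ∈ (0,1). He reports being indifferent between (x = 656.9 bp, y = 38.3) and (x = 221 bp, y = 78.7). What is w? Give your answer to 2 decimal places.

Equating utilities: w·656.9 + (1−w)·38.3 = w·221 + (1−w)·78.7.
Collecting terms: w·435.9 = (1−w)·40.4.
So w/(1−w) = 40.4/435.9 = 0.0927, giving w = 40.4/(435.9+40.4) = 0.08.

w = 0.08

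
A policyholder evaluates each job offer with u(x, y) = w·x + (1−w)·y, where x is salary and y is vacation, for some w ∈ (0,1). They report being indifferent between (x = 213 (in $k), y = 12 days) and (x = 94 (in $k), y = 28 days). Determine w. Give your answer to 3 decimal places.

w = 0.119

Equating utilities: w·213 + (1−w)·12 = w·94 + (1−w)·28.
Collecting terms: w·119 = (1−w)·16.
So w/(1−w) = 16/119 = 0.1345, giving w = 16/(119+16) = 0.119.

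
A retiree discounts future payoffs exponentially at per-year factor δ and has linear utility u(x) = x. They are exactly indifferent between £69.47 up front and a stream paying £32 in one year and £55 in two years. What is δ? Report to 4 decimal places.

Equating present values: 69.47 = 32δ + 55δ².
That is, 55δ² + 32δ − 69.47 = 0, a quadratic in δ.
δ = (−32 + √(32² + 4·55·69.47)) / (2·55) = (−32 + √16307.40) / 110 ≈ 0.8700.

δ ≈ 0.8700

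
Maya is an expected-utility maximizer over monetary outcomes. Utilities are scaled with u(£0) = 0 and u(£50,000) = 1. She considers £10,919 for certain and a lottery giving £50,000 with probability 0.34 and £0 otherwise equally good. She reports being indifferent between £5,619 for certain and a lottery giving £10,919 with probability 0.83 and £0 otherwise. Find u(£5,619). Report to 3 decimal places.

0.282

First, u(£10,919) = 0.34·u(£50,000) + 0.66·u(£0) = 0.34.
Chaining: u(£5,619) = 0.83·0.34 + 0.17·0.00 = 0.2822.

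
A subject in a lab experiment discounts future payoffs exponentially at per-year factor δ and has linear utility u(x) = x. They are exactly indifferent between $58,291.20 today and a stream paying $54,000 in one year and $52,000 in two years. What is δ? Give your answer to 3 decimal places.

The stream is worth 54000δ + 52000δ² today, so 54000δ + 52000δ² = 58291.20.
So 52000δ² + 54000δ − 58291.20 = 0.
δ = (−54000 + √(54000² + 4·52000·58291.20)) / (2·52000) = (−54000 + √15040569600.00) / 104000 ≈ 0.660.

δ ≈ 0.660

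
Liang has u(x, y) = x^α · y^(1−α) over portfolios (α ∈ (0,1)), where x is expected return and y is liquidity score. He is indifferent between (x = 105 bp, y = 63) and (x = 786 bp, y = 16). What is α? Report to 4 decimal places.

Indifference: 105^α · 63^(1−α) = 786^α · 16^(1−α).
Taking logs: α·ln 105 + (1−α)·ln 63 = α·ln 786 + (1−α)·ln 16, i.e. α·-2.0129964 = (1−α)·-1.3705460.
So α/(1−α) = (-1.3705460)/(-2.0129964) = 0.6808487, and α = 0.6808487/1.6808487 ≈ 0.4051.

α ≈ 0.4051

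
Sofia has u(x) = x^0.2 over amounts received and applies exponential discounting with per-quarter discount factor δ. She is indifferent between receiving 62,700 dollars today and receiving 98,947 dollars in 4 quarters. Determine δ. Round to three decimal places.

δ ≈ 0.977

Equating discounted utilities: u(62700) = δ^4·u(98947) ⇒ δ^4 = u(62700)/u(98947).
Since u(x) = x^0.2, δ^4 = (62700/98947)^0.2 = 0.63367^0.2 = 0.91279.
So δ = 0.91279^(1/4) ≈ 0.977.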